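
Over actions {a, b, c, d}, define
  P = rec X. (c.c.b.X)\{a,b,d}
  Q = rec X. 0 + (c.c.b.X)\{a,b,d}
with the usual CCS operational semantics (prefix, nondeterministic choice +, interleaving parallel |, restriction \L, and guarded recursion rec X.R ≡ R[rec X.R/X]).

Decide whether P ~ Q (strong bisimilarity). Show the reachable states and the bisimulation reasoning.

P ~ Q

Reachable graph of P (3 states):
  u0 = rec X. (c.c.b.X)\{a,b,d} ⊢ --c--▸ u1
  u1 = (c.b.(rec X. (c.c.b.X)\{a,b,d}))\{a,b,d} ⊢ --c--▸ u2
  u2 = (b.(rec X. (c.c.b.X)\{a,b,d}))\{a,b,d} ⊢ ∅
Reachable graph of Q (3 states):
  v0 = rec X. 0 + (c.c.b.X)\{a,b,d} ⊢ --c--▸ v1
  v1 = (c.b.(rec X. 0 + (c.c.b.X)\{a,b,d}))\{a,b,d} ⊢ --c--▸ v2
  v2 = (b.(rec X. 0 + (c.c.b.X)\{a,b,d}))\{a,b,d} ⊢ ∅
Coarsest stable partition (strong bisimilarity classes):
  B0 = {u0, v0}
  B1 = {u1, v1}
  B2 = {u2, v2}
u0 ∈ B0, v0 ∈ B0 → same block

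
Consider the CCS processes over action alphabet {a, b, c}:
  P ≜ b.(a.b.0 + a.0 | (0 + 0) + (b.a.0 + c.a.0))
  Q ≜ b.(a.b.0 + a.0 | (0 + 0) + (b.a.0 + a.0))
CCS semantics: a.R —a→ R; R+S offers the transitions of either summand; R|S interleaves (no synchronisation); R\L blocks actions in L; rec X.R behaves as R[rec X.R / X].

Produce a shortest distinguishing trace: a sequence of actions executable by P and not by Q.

bc

P's transition system — 6 states:
  s0 = b.(a.b.0 + a.0 | (0 + 0) + (b.a.0 + c.a.0)) :: =b=> s1
  s1 = a.b.0 + a.0 | (0 + 0) + (b.a.0 + c.a.0) :: =a=> s2, =a=> s3, =b=> s4, =c=> s4
  s2 = 0 | (0 + 0) :: stopped
  s3 = b.0 :: =b=> s5
  s4 = a.0 :: =a=> s5
  s5 = 0 :: stopped
Q's transition system — 6 states:
  t0 = b.(a.b.0 + a.0 | (0 + 0) + (b.a.0 + a.0)) :: =b=> t1
  t1 = a.b.0 + a.0 | (0 + 0) + (b.a.0 + a.0) :: =a=> t2, =a=> t3, =a=> t4, =b=> t5
  t2 = 0 :: stopped
  t3 = 0 | (0 + 0) :: stopped
  t4 = b.0 :: =b=> t2
  t5 = a.0 :: =a=> t2
Run σ = ⟨bc⟩ on P: start {s0}
  [1] b ⇒ {s1}
  [2] c ⇒ {s4}
  — P admits the full trace.
Run σ = ⟨bc⟩ on Q: start {t0}
  [1] b ⇒ {t1}
  [2] c ⇒ ∅ (Q stuck)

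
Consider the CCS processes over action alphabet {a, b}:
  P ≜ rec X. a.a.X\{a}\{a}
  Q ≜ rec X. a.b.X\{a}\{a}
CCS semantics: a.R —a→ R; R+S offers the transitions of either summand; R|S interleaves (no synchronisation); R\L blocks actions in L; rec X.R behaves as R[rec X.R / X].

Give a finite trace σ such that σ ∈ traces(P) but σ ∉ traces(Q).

aa

LTS(P): 3 reachable states
  u0 = rec X. a.a.X\{a}\{a} | --a--▸ u1
  u1 = a.(rec X. a.a.X\{a}\{a})\{a}\{a} | --a--▸ u2
  u2 = (rec X. a.a.X\{a}\{a})\{a}\{a} | deadlocked
LTS(Q): 3 reachable states
  v0 = rec X. a.b.X\{a}\{a} | --a--▸ v1
  v1 = b.(rec X. a.b.X\{a}\{a})\{a}\{a} | --b--▸ v2
  v2 = (rec X. a.b.X\{a}\{a})\{a}\{a} | deadlocked
Trace ⟨aa⟩ through P, begin at {u0}:
  [1] a ⇒ {u1}
  [2] a ⇒ {u2}
  P completes σ.
Trace ⟨aa⟩ through Q, begin at {v0}:
  [1] a ⇒ {v1}
  [2] a ⇒ ∅  — Q cannot continue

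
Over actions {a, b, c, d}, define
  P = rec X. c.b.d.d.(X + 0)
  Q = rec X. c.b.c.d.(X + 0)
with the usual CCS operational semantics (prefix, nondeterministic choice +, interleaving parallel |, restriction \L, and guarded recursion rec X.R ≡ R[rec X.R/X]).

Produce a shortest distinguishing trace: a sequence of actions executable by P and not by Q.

Reachable graph of P (5 states):
  s0 = rec X. c.b.d.d.(X + 0) | ··c··> s1
  s1 = b.d.d.((rec X. c.b.d.d.(X + 0)) + 0) | ··b··> s2
  s2 = d.d.((rec X. c.b.d.d.(X + 0)) + 0) | ··d··> s3
  s3 = d.((rec X. c.b.d.d.(X + 0)) + 0) | ··d··> s4
  s4 = (rec X. c.b.d.d.(X + 0)) + 0 | ··c··> s1
Reachable graph of Q (5 states):
  t0 = rec X. c.b.c.d.(X + 0) | ··c··> t1
  t1 = b.c.d.((rec X. c.b.c.d.(X + 0)) + 0) | ··b··> t2
  t2 = c.d.((rec X. c.b.c.d.(X + 0)) + 0) | ··c··> t3
  t3 = d.((rec X. c.b.c.d.(X + 0)) + 0) | ··d··> t4
  t4 = (rec X. c.b.c.d.(X + 0)) + 0 | ··c··> t1
Trace ⟨cbd⟩ through P, begin at {s0}:
  after c @ step 1: {s1}
  after b @ step 2: {s2}
  after d @ step 3: {s3}
  P completes σ.
Trace ⟨cbd⟩ through Q, begin at {t0}:
  after c @ step 1: {t1}
  after b @ step 2: {t2}
  after d @ step 3: ∅ (Q stuck)

cbd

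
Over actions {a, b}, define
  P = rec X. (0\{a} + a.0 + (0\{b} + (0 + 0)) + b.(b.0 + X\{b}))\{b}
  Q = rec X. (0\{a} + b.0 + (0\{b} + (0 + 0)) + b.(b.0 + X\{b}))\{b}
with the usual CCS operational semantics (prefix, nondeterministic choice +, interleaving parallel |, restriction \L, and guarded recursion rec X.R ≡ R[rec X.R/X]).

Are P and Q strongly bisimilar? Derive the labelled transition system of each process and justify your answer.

P's transition system — 2 states:
  u0 = rec X. (0\{a} + a.0 + (0\{b} + (0 + 0)) + b.(b.0 + X\{b}))\{b} → -a-> u1
  u1 = 0\{b} → deadlocked
Q's transition system — 1 states:
  v0 = rec X. (0\{a} + b.0 + (0\{b} + (0 + 0)) + b.(b.0 + X\{b}))\{b} → deadlocked
Bisimilarity quotient blocks:
  B0 = {u0}
  B1 = {u1, v0}
u0 ∈ B0, v0 ∈ B1 → different blocks

not bisimilar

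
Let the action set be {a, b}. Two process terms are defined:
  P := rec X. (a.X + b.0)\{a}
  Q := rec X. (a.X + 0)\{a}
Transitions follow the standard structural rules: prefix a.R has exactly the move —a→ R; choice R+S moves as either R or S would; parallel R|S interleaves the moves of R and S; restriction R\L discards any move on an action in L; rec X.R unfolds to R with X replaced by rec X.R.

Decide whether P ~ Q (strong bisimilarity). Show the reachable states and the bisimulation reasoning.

Reachable graph of P (2 states):
  u0 = rec X. (a.X + b.0)\{a} → ··b··> u1
  u1 = 0\{a} → ∅
Reachable graph of Q (1 states):
  v0 = rec X. (a.X + 0)\{a} → ∅
Coarsest stable partition (strong bisimilarity classes):
  B0 = {u0}
  B1 = {u1, v0}
u0 ∈ B0, v0 ∈ B1 → different blocks

P ≁ Q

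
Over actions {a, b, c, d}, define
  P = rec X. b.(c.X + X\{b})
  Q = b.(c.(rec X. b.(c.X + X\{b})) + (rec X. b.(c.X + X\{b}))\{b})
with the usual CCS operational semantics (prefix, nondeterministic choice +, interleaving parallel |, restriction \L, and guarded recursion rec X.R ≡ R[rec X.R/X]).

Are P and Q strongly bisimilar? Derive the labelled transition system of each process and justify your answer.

Reachable graph of P (2 states):
  p0 = rec X. b.(c.X + X\{b}) :: -b-> p1
  p1 = c.(rec X. b.(c.X + X\{b})) + (rec X. b.(c.X + X\{b}))\{b} :: -c-> p0
Reachable graph of Q (3 states):
  q0 = b.(c.(rec X. b.(c.X + X\{b})) + (rec X. b.(c.X + X\{b}))\{b}) :: -b-> q1
  q1 = c.(rec X. b.(c.X + X\{b})) + (rec X. b.(c.X + X\{b}))\{b} :: -c-> q2
  q2 = rec X. b.(c.X + X\{b}) :: -b-> q1
Coarsest stable partition (strong bisimilarity classes):
  B0 = {p0, q0, q2}
  B1 = {p1, q1}
p0 ∈ B0, q0 ∈ B0 → same block

YES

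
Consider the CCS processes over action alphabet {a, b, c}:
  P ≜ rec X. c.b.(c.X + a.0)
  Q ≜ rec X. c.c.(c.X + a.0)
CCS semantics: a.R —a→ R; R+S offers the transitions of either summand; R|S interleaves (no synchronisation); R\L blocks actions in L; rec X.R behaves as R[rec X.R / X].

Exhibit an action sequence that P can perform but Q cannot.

Reachable graph of P (4 states):
  s0 = rec X. c.b.(c.X + a.0) ⊢ --c--▸ s1
  s1 = b.(c.(rec X. c.b.(c.X + a.0)) + a.0) ⊢ --b--▸ s2
  s2 = c.(rec X. c.b.(c.X + a.0)) + a.0 ⊢ --a--▸ s3, --c--▸ s0
  s3 = 0 ⊢ ∅
Reachable graph of Q (4 states):
  t0 = rec X. c.c.(c.X + a.0) ⊢ --c--▸ t1
  t1 = c.(c.(rec X. c.c.(c.X + a.0)) + a.0) ⊢ --c--▸ t2
  t2 = c.(rec X. c.c.(c.X + a.0)) + a.0 ⊢ --a--▸ t3, --c--▸ t0
  t3 = 0 ⊢ ∅
Trace ⟨cb⟩ through P, begin at {s0}:
  step 1 (c): {s1}
  step 2 (b): {s2}
  ✓ P
Trace ⟨cb⟩ through Q, begin at {t0}:
  step 1 (c): {t1}
  step 2 (b): ∅ (Q stuck)

cb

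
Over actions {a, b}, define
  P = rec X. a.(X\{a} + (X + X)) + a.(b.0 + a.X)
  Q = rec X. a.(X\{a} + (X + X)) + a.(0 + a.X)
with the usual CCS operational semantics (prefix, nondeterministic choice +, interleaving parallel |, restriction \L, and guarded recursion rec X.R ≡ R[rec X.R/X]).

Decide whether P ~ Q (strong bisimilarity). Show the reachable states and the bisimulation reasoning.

not bisimilar

Reachable graph of P (4 states):
  p0 = rec X. a.(X\{a} + (X + X)) + a.(b.0 + a.X) :: —a→ p1, —a→ p2
  p1 = (rec X. a.(X\{a} + (X + X)) + a.(b.0 + a.X))\{a} + ((rec X. a.(X\{a} + (X + X)) + a.(b.0 + a.X)) + (rec X. a.(X\{a} + (X + X)) + a.(b.0 + a.X))) :: —a→ p1, —a→ p2
  p2 = b.0 + a.(rec X. a.(X\{a} + (X + X)) + a.(b.0 + a.X)) :: —a→ p0, —b→ p3
  p3 = 0 :: ·
Reachable graph of Q (3 states):
  q0 = rec X. a.(X\{a} + (X + X)) + a.(0 + a.X) :: —a→ q1, —a→ q2
  q1 = (rec X. a.(X\{a} + (X + X)) + a.(0 + a.X))\{a} + ((rec X. a.(X\{a} + (X + X)) + a.(0 + a.X)) + (rec X. a.(X\{a} + (X + X)) + a.(0 + a.X))) :: —a→ q1, —a→ q2
  q2 = 0 + a.(rec X. a.(X\{a} + (X + X)) + a.(0 + a.X)) :: —a→ q0
Bisimilarity quotient blocks:
  B0 = {p0, p1}
  B1 = {p2}
  B2 = {p3}
  B3 = {q0, q1, q2}
p0 ∈ B0, q0 ∈ B3 → different blocks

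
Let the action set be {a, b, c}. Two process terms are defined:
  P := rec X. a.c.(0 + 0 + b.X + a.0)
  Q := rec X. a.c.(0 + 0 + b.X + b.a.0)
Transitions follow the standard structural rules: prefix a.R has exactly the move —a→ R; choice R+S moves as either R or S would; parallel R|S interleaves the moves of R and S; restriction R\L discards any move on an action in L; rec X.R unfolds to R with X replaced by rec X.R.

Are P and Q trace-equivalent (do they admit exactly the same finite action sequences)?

trace-distinct — witness ⟨aca⟩

P's transition system — 4 states:
  u0 = rec X. a.c.(0 + 0 + b.X + a.0) | =a=> u1
  u1 = c.(0 + 0 + b.(rec X. a.c.(0 + 0 + b.X + a.0)) + a.0) | =c=> u2
  u2 = 0 + 0 + b.(rec X. a.c.(0 + 0 + b.X + a.0)) + a.0 | =a=> u3, =b=> u0
  u3 = 0 | ∅
Q's transition system — 5 states:
  v0 = rec X. a.c.(0 + 0 + b.X + b.a.0) | =a=> v1
  v1 = c.(0 + 0 + b.(rec X. a.c.(0 + 0 + b.X + b.a.0)) + b.a.0) | =c=> v2
  v2 = 0 + 0 + b.(rec X. a.c.(0 + 0 + b.X + b.a.0)) + b.a.0 | =b=> v0, =b=> v3
  v3 = a.0 | =a=> v4
  v4 = 0 | ∅
Run σ = ⟨aca⟩ on P: start {u0}
  step 1 (a): {u1}
  step 2 (c): {u2}
  step 3 (a): {u3}
  P completes σ.
Run σ = ⟨aca⟩ on Q: start {v0}
  step 1 (a): {v1}
  step 2 (c): {v2}
  step 3 (a): no successor for Q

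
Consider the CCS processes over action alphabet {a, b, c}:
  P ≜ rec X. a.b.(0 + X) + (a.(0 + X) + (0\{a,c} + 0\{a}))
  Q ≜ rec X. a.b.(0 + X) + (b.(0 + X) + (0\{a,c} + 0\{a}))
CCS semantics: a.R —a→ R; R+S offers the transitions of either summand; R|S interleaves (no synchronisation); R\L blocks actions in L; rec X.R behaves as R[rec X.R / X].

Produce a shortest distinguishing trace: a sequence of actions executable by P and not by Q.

aa

P's transition system — 3 states:
  p0 = rec X. a.b.(0 + X) + (a.(0 + X) + (0\{a,c} + 0\{a})) → ··a··> p1, ··a··> p2
  p1 = 0 + (rec X. a.b.(0 + X) + (a.(0 + X) + (0\{a,c} + 0\{a}))) → ··a··> p1, ··a··> p2
  p2 = b.(0 + (rec X. a.b.(0 + X) + (a.(0 + X) + (0\{a,c} + 0\{a})))) → ··b··> p1
Q's transition system — 3 states:
  q0 = rec X. a.b.(0 + X) + (b.(0 + X) + (0\{a,c} + 0\{a})) → ··a··> q1, ··b··> q2
  q1 = b.(0 + (rec X. a.b.(0 + X) + (b.(0 + X) + (0\{a,c} + 0\{a})))) → ··b··> q2
  q2 = 0 + (rec X. a.b.(0 + X) + (b.(0 + X) + (0\{a,c} + 0\{a}))) → ··a··> q1, ··b··> q2
Run σ = ⟨aa⟩ on P: start {p0}
  step 1 (a): {p1, p2}
  step 2 (a): {p1, p2}
  P completes σ.
Run σ = ⟨aa⟩ on Q: start {q0}
  step 1 (a): {q1}
  step 2 (a): ∅  — Q cannot continue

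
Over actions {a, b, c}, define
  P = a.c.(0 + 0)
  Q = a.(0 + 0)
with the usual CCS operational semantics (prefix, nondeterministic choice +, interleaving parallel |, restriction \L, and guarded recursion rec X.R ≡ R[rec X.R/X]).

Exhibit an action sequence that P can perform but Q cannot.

ac

Reachable graph of P (3 states):
  p0 = a.c.(0 + 0) :: —a→ p1
  p1 = c.(0 + 0) :: —c→ p2
  p2 = 0 + 0 :: deadlocked
Reachable graph of Q (2 states):
  q0 = a.(0 + 0) :: —a→ q1
  q1 = 0 + 0 :: deadlocked
Executing ac from P (initial set {p0}):
  after a @ step 1: {p1}
  after c @ step 2: {p2}
  ✓ P
Executing ac from Q (initial set {q0}):
  after a @ step 1: {q1}
  after c @ step 2: no successor for Q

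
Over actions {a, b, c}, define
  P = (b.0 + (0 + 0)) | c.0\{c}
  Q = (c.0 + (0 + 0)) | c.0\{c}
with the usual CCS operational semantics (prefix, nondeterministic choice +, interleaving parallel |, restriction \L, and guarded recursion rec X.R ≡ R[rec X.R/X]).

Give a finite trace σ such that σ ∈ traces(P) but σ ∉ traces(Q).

LTS(P): 4 reachable states
  s0 = (b.0 + (0 + 0)) | c.0\{c} | ··b··> s1, ··c··> s2
  s1 = 0 | c.0\{c} | ··c··> s3
  s2 = (b.0 + (0 + 0)) | 0\{c} | ··b··> s3
  s3 = 0 | 0\{c} | (no moves)
LTS(Q): 4 reachable states
  t0 = (c.0 + (0 + 0)) | c.0\{c} | ··c··> t1, ··c··> t2
  t1 = (c.0 + (0 + 0)) | 0\{c} | ··c··> t3
  t2 = 0 | c.0\{c} | ··c··> t3
  t3 = 0 | 0\{c} | (no moves)
Run σ = ⟨b⟩ on P: start {s0}
  [1] b ⇒ {s1}
  P completes σ.
Run σ = ⟨b⟩ on Q: start {t0}
  [1] b ⇒ no successor for Q

b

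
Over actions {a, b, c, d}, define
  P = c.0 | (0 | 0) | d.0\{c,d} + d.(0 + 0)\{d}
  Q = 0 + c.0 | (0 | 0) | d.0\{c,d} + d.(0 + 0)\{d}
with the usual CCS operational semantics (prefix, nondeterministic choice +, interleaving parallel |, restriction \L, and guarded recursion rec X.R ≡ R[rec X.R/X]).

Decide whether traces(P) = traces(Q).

YES

P's transition system — 5 states:
  s0 = c.0 | (0 | 0) | d.0\{c,d} + d.(0 + 0)\{d} has moves -c-> s1, -d-> s2, -d-> s3
  s1 = 0 | (0 | 0) | d.0\{c,d} has moves -d-> s4
  s2 = (0 + 0)\{d} has moves deadlocked
  s3 = c.0 | (0 | 0) | 0\{c,d} has moves -c-> s4
  s4 = 0 | (0 | 0) | 0\{c,d} has moves deadlocked
Q's transition system — 5 states:
  t0 = 0 + c.0 | (0 | 0) | d.0\{c,d} + d.(0 + 0)\{d} has moves -c-> t1, -d-> t2, -d-> t3
  t1 = 0 | (0 | 0) | d.0\{c,d} has moves -d-> t4
  t2 = (0 + 0)\{d} has moves deadlocked
  t3 = c.0 | (0 | 0) | 0\{c,d} has moves -c-> t4
  t4 = 0 | (0 | 0) | 0\{c,d} has moves deadlocked
Coarsest stable partition (strong bisimilarity classes):
  B0 = {s0, t0}
  B1 = {s1, t1}
  B2 = {s2, s4, t2, t4}
  B3 = {s3, t3}
s0 ∈ B0, t0 ∈ B0 → same block
Bisimilar ⇒ trace-equivalent.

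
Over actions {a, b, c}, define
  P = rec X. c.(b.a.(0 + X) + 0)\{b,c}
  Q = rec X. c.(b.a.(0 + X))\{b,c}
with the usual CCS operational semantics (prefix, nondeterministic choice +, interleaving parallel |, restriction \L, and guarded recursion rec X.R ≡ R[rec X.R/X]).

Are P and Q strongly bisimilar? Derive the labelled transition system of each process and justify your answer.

Reachable graph of P (2 states):
  u0 = rec X. c.(b.a.(0 + X) + 0)\{b,c} has moves ··c··> u1
  u1 = (b.a.(0 + (rec X. c.(b.a.(0 + X) + 0)\{b,c})) + 0)\{b,c} has moves (no moves)
Reachable graph of Q (2 states):
  v0 = rec X. c.(b.a.(0 + X))\{b,c} has moves ··c··> v1
  v1 = (b.a.(0 + (rec X. c.(b.a.(0 + X))\{b,c})))\{b,c} has moves (no moves)
Bisimilarity quotient blocks:
  B0 = {u0, v0}
  B1 = {u1, v1}
u0 ∈ B0, v0 ∈ B0 → same block

YES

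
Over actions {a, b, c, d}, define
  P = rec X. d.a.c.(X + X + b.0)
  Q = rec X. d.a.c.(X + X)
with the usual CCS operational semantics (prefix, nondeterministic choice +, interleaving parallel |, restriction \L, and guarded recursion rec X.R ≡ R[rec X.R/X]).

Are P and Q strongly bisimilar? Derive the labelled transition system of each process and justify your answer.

not bisimilar

LTS(P): 5 reachable states
  m0 = rec X. d.a.c.(X + X + b.0) has moves -d-> m1
  m1 = a.c.((rec X. d.a.c.(X + X + b.0)) + (rec X. d.a.c.(X + X + b.0)) + b.0) has moves -a-> m2
  m2 = c.((rec X. d.a.c.(X + X + b.0)) + (rec X. d.a.c.(X + X + b.0)) + b.0) has moves -c-> m3
  m3 = (rec X. d.a.c.(X + X + b.0)) + (rec X. d.a.c.(X + X + b.0)) + b.0 has moves -b-> m4, -d-> m1
  m4 = 0 has moves deadlocked
LTS(Q): 4 reachable states
  n0 = rec X. d.a.c.(X + X) has moves -d-> n1
  n1 = a.c.((rec X. d.a.c.(X + X)) + (rec X. d.a.c.(X + X))) has moves -a-> n2
  n2 = c.((rec X. d.a.c.(X + X)) + (rec X. d.a.c.(X + X))) has moves -c-> n3
  n3 = (rec X. d.a.c.(X + X)) + (rec X. d.a.c.(X + X)) has moves -d-> n1
Partition-refinement fixed point:
  B0 = {m0}
  B1 = {m1}
  B2 = {m2}
  B3 = {m3}
  B4 = {m4}
  B5 = {n0, n3}
  B6 = {n1}
  B7 = {n2}
m0 ∈ B0, n0 ∈ B5 → different blocks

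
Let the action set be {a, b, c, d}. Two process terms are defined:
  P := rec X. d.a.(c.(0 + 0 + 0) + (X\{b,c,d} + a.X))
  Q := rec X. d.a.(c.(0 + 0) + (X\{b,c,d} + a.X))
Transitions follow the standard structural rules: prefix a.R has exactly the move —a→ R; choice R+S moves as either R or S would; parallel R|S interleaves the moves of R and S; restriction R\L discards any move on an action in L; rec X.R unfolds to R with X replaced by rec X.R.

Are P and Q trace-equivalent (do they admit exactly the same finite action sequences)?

Reachable graph of P (4 states):
  m0 = rec X. d.a.(c.(0 + 0 + 0) + (X\{b,c,d} + a.X)) | —d→ m1
  m1 = a.(c.(0 + 0 + 0) + ((rec X. d.a.(c.(0 + 0 + 0) + (X\{b,c,d} + a.X)))\{b,c,d} + a.(rec X. d.a.(c.(0 + 0 + 0) + (X\{b,c,d} + a.X))))) | —a→ m2
  m2 = c.(0 + 0 + 0) + ((rec X. d.a.(c.(0 + 0 + 0) + (X\{b,c,d} + a.X)))\{b,c,d} + a.(rec X. d.a.(c.(0 + 0 + 0) + (X\{b,c,d} + a.X)))) | —a→ m0, —c→ m3
  m3 = 0 + 0 + 0 | ·
Reachable graph of Q (4 states):
  n0 = rec X. d.a.(c.(0 + 0) + (X\{b,c,d} + a.X)) | —d→ n1
  n1 = a.(c.(0 + 0) + ((rec X. d.a.(c.(0 + 0) + (X\{b,c,d} + a.X)))\{b,c,d} + a.(rec X. d.a.(c.(0 + 0) + (X\{b,c,d} + a.X))))) | —a→ n2
  n2 = c.(0 + 0) + ((rec X. d.a.(c.(0 + 0) + (X\{b,c,d} + a.X)))\{b,c,d} + a.(rec X. d.a.(c.(0 + 0) + (X\{b,c,d} + a.X)))) | —a→ n0, —c→ n3
  n3 = 0 + 0 | ·
Bisimilarity quotient blocks:
  B0 = {m0, n0}
  B1 = {m1, n1}
  B2 = {m2, n2}
  B3 = {m3, n3}
m0 ∈ B0, n0 ∈ B0 → same block
Bisimilar ⇒ trace-equivalent.

YES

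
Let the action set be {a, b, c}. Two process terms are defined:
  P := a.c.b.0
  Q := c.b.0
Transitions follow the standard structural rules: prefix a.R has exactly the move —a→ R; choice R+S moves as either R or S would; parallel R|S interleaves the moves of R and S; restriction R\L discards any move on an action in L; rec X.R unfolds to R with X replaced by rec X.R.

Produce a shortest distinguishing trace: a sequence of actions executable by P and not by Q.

a

P's transition system — 4 states:
  u0 = a.c.b.0 → -a-> u1
  u1 = c.b.0 → -c-> u2
  u2 = b.0 → -b-> u3
  u3 = 0 → stopped
Q's transition system — 3 states:
  v0 = c.b.0 → -c-> v1
  v1 = b.0 → -b-> v2
  v2 = 0 → stopped
Executing a from P (initial set {u0}):
  [1] a ⇒ {u1}
  ✓ P
Executing a from Q (initial set {v0}):
  [1] a ⇒ ∅ (Q stuck)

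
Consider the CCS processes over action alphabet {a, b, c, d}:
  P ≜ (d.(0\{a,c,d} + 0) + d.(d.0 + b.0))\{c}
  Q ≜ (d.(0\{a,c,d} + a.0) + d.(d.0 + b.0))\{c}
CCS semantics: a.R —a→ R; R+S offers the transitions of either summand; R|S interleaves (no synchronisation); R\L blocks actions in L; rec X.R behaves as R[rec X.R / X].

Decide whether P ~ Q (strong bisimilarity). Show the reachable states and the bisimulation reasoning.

P's transition system — 4 states:
  m0 = (d.(0\{a,c,d} + 0) + d.(d.0 + b.0))\{c} ⊢ --d--▸ m1, --d--▸ m2
  m1 = (0\{a,c,d} + 0)\{c} ⊢ (no moves)
  m2 = (d.0 + b.0)\{c} ⊢ --b--▸ m3, --d--▸ m3
  m3 = 0\{c} ⊢ (no moves)
Q's transition system — 4 states:
  n0 = (d.(0\{a,c,d} + a.0) + d.(d.0 + b.0))\{c} ⊢ --d--▸ n1, --d--▸ n2
  n1 = (0\{a,c,d} + a.0)\{c} ⊢ --a--▸ n3
  n2 = (d.0 + b.0)\{c} ⊢ --b--▸ n3, --d--▸ n3
  n3 = 0\{c} ⊢ (no moves)
Bisimilarity quotient blocks:
  B0 = {m0}
  B1 = {m2, n2}
  B2 = {m1, m3, n3}
  B3 = {n0}
  B4 = {n1}
m0 ∈ B0, n0 ∈ B3 → different blocks

not bisimilar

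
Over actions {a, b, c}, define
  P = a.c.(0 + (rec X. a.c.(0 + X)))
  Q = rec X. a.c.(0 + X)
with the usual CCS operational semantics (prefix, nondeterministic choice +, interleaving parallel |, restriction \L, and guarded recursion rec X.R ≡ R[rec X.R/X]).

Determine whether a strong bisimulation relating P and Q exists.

YES

LTS(P): 3 reachable states
  s0 = a.c.(0 + (rec X. a.c.(0 + X))) | ··a··> s1
  s1 = c.(0 + (rec X. a.c.(0 + X))) | ··c··> s2
  s2 = 0 + (rec X. a.c.(0 + X)) | ··a··> s1
LTS(Q): 3 reachable states
  t0 = rec X. a.c.(0 + X) | ··a··> t1
  t1 = c.(0 + (rec X. a.c.(0 + X))) | ··c··> t2
  t2 = 0 + (rec X. a.c.(0 + X)) | ··a··> t1
Coarsest stable partition (strong bisimilarity classes):
  B0 = {s0, s2, t0, t2}
  B1 = {s1, t1}
s0 ∈ B0, t0 ∈ B0 → same block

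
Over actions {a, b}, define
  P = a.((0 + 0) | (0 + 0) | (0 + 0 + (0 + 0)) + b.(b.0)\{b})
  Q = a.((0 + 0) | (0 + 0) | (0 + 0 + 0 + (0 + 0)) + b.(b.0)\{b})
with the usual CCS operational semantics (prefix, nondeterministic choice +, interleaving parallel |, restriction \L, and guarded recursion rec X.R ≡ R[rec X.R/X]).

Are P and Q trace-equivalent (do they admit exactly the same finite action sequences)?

Reachable graph of P (3 states):
  u0 = a.((0 + 0) | (0 + 0) | (0 + 0 + (0 + 0)) + b.(b.0)\{b}) has moves ··a··> u1
  u1 = (0 + 0) | (0 + 0) | (0 + 0 + (0 + 0)) + b.(b.0)\{b} has moves ··b··> u2
  u2 = (b.0)\{b} has moves stopped
Reachable graph of Q (3 states):
  v0 = a.((0 + 0) | (0 + 0) | (0 + 0 + 0 + (0 + 0)) + b.(b.0)\{b}) has moves ··a··> v1
  v1 = (0 + 0) | (0 + 0) | (0 + 0 + 0 + (0 + 0)) + b.(b.0)\{b} has moves ··b··> v2
  v2 = (b.0)\{b} has moves stopped
Coarsest stable partition (strong bisimilarity classes):
  B0 = {u0, v0}
  B1 = {u1, v1}
  B2 = {u2, v2}
u0 ∈ B0, v0 ∈ B0 → same block
Bisimilar ⇒ trace-equivalent.

trace-equivalent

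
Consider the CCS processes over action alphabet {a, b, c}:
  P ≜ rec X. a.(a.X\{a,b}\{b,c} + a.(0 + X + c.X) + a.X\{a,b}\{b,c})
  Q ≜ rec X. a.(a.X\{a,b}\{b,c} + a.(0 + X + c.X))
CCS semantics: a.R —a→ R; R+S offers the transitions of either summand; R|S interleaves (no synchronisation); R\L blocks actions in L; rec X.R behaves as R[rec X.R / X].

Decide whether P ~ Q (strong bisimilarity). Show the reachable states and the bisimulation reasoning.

P ~ Q

LTS(P): 4 reachable states
  s0 = rec X. a.(a.X\{a,b}\{b,c} + a.(0 + X + c.X) + a.X\{a,b}\{b,c}) :: =a=> s1
  s1 = a.(rec X. a.(a.X\{a,b}\{b,c} + a.(0 + X + c.X) + a.X\{a,b}\{b,c}))\{a,b}\{b,c} + a.(0 + (rec X. a.(a.X\{a,b}\{b,c} + a.(0 + X + c.X) + a.X\{a,b}\{b,c})) + c.(rec X. a.(a.X\{a,b}\{b,c} + a.(0 + X + c.X) + a.X\{a,b}\{b,c}))) + a.(rec X. a.(a.X\{a,b}\{b,c} + a.(0 + X + c.X) + a.X\{a,b}\{b,c}))\{a,b}\{b,c} :: =a=> s2, =a=> s3
  s2 = (rec X. a.(a.X\{a,b}\{b,c} + a.(0 + X + c.X) + a.X\{a,b}\{b,c}))\{a,b}\{b,c} :: deadlocked
  s3 = 0 + (rec X. a.(a.X\{a,b}\{b,c} + a.(0 + X + c.X) + a.X\{a,b}\{b,c})) + c.(rec X. a.(a.X\{a,b}\{b,c} + a.(0 + X + c.X) + a.X\{a,b}\{b,c})) :: =a=> s1, =c=> s0
LTS(Q): 4 reachable states
  t0 = rec X. a.(a.X\{a,b}\{b,c} + a.(0 + X + c.X)) :: =a=> t1
  t1 = a.(rec X. a.(a.X\{a,b}\{b,c} + a.(0 + X + c.X)))\{a,b}\{b,c} + a.(0 + (rec X. a.(a.X\{a,b}\{b,c} + a.(0 + X + c.X))) + c.(rec X. a.(a.X\{a,b}\{b,c} + a.(0 + X + c.X)))) :: =a=> t2, =a=> t3
  t2 = (rec X. a.(a.X\{a,b}\{b,c} + a.(0 + X + c.X)))\{a,b}\{b,c} :: deadlocked
  t3 = 0 + (rec X. a.(a.X\{a,b}\{b,c} + a.(0 + X + c.X))) + c.(rec X. a.(a.X\{a,b}\{b,c} + a.(0 + X + c.X))) :: =a=> t1, =c=> t0
Partition-refinement fixed point:
  B0 = {s0, t0}
  B1 = {s1, t1}
  B2 = {s2, t2}
  B3 = {s3, t3}
s0 ∈ B0, t0 ∈ B0 → same block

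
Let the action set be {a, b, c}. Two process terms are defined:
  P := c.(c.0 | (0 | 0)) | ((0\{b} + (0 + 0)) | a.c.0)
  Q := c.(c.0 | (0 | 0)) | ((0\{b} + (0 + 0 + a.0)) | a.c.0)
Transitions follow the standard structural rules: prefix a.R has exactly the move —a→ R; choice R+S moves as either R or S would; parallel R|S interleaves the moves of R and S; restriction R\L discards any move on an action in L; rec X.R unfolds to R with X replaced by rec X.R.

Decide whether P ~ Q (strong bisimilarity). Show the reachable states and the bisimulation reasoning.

LTS(P): 9 reachable states
  p0 = c.(c.0 | (0 | 0)) | ((0\{b} + (0 + 0)) | a.c.0) → —a→ p1, —c→ p2
  p1 = c.(c.0 | (0 | 0)) | ((0\{b} + (0 + 0)) | c.0) → —c→ p3, —c→ p4
  p2 = c.0 | (0 | 0) | ((0\{b} + (0 + 0)) | a.c.0) → —a→ p4, —c→ p5
  p3 = c.(c.0 | (0 | 0)) | ((0\{b} + (0 + 0)) | 0) → —c→ p6
  p4 = c.0 | (0 | 0) | ((0\{b} + (0 + 0)) | c.0) → —c→ p6, —c→ p7
  p5 = 0 | (0 | 0) | ((0\{b} + (0 + 0)) | a.c.0) → —a→ p7
  p6 = c.0 | (0 | 0) | ((0\{b} + (0 + 0)) | 0) → —c→ p8
  p7 = 0 | (0 | 0) | ((0\{b} + (0 + 0)) | c.0) → —c→ p8
  p8 = 0 | (0 | 0) | ((0\{b} + (0 + 0)) | 0) → stopped
LTS(Q): 18 reachable states
  q0 = c.(c.0 | (0 | 0)) | ((0\{b} + (0 + 0 + a.0)) | a.c.0) → —a→ q1, —a→ q2, —c→ q3
  q1 = c.(c.0 | (0 | 0)) | ((0\{b} + (0 + 0 + a.0)) | c.0) → —a→ q4, —c→ q5, —c→ q6
  q2 = c.(c.0 | (0 | 0)) | (0 | a.c.0) → —a→ q4, —c→ q7
  q3 = c.0 | (0 | 0) | ((0\{b} + (0 + 0 + a.0)) | a.c.0) → —a→ q6, —a→ q7, —c→ q8
  q4 = c.(c.0 | (0 | 0)) | (0 | c.0) → —c→ q10, —c→ q9
  q5 = c.(c.0 | (0 | 0)) | ((0\{b} + (0 + 0 + a.0)) | 0) → —a→ q9, —c→ q11
  q6 = c.0 | (0 | 0) | ((0\{b} + (0 + 0 + a.0)) | c.0) → —a→ q10, —c→ q11, —c→ q12
  q7 = c.0 | (0 | 0) | (0 | a.c.0) → —a→ q10, —c→ q13
  q8 = 0 | (0 | 0) | ((0\{b} + (0 + 0 + a.0)) | a.c.0) → —a→ q12, —a→ q13
  q9 = c.(c.0 | (0 | 0)) | (0 | 0) → —c→ q14
  q10 = c.0 | (0 | 0) | (0 | c.0) → —c→ q14, —c→ q15
  q11 = c.0 | (0 | 0) | ((0\{b} + (0 + 0 + a.0)) | 0) → —a→ q14, —c→ q16
  q12 = 0 | (0 | 0) | ((0\{b} + (0 + 0 + a.0)) | c.0) → —a→ q15, —c→ q16
  q13 = 0 | (0 | 0) | (0 | a.c.0) → —a→ q15
  q14 = c.0 | (0 | 0) | (0 | 0) → —c→ q17
  q15 = 0 | (0 | 0) | (0 | c.0) → —c→ q17
  q16 = 0 | (0 | 0) | ((0\{b} + (0 + 0 + a.0)) | 0) → —a→ q17
  q17 = 0 | (0 | 0) | (0 | 0) → stopped
Bisimilarity quotient blocks:
  B0 = {p0, q2}
  B1 = {p1, q4}
  B2 = {p3, p4, q10, q9}
  B3 = {p6, p7, q14, q15}
  B4 = {p8, q17}
  B5 = {p2, q7}
  B6 = {p5, q13}
  B7 = {q0}
  B8 = {q3}
  B9 = {q8}
  B10 = {q11, q12}
  B11 = {q16}
  B12 = {q5, q6}
  B13 = {q1}
p0 ∈ B0, q0 ∈ B7 → different blocks

P ≁ Q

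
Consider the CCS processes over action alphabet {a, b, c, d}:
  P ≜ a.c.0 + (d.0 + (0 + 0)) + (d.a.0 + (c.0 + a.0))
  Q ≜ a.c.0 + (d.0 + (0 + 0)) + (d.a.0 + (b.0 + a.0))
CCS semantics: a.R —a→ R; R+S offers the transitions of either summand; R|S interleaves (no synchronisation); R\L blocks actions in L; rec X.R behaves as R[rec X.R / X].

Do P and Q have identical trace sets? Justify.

trace-distinct — witness ⟨c⟩

P's transition system — 4 states:
  m0 = a.c.0 + (d.0 + (0 + 0)) + (d.a.0 + (c.0 + a.0)) ⊢ ··a··> m1, ··a··> m2, ··c··> m1, ··d··> m1, ··d··> m3
  m1 = 0 ⊢ stopped
  m2 = c.0 ⊢ ··c··> m1
  m3 = a.0 ⊢ ··a··> m1
Q's transition system — 4 states:
  n0 = a.c.0 + (d.0 + (0 + 0)) + (d.a.0 + (b.0 + a.0)) ⊢ ··a··> n1, ··a··> n2, ··b··> n1, ··d··> n1, ··d··> n3
  n1 = 0 ⊢ stopped
  n2 = c.0 ⊢ ··c··> n1
  n3 = a.0 ⊢ ··a··> n1
Trace ⟨c⟩ through P, begin at {m0}:
  after c @ step 1: {m1}
  P completes σ.
Trace ⟨c⟩ through Q, begin at {n0}:
  after c @ step 1: ∅  — Q cannot continue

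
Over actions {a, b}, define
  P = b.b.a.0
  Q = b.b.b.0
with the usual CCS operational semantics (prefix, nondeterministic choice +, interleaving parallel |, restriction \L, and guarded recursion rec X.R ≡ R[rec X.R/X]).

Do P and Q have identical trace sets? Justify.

trace-distinct — witness ⟨bba⟩

LTS(P): 4 reachable states
  p0 = b.b.a.0 → -b-> p1
  p1 = b.a.0 → -b-> p2
  p2 = a.0 → -a-> p3
  p3 = 0 → ∅
LTS(Q): 4 reachable states
  q0 = b.b.b.0 → -b-> q1
  q1 = b.b.0 → -b-> q2
  q2 = b.0 → -b-> q3
  q3 = 0 → ∅
Executing bba from P (initial set {p0}):
  after b @ step 1: {p1}
  after b @ step 2: {p2}
  after a @ step 3: {p3}
  P completes σ.
Executing bba from Q (initial set {q0}):
  after b @ step 1: {q1}
  after b @ step 2: {q2}
  after a @ step 3: ∅  — Q cannot continue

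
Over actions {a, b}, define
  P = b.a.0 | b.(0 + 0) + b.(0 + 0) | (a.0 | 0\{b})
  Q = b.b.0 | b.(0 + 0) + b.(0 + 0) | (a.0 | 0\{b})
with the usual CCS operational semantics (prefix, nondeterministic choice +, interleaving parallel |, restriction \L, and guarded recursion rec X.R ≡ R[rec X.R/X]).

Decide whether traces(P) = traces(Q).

P's transition system — 9 states:
  s0 = b.a.0 | b.(0 + 0) + b.(0 + 0) | (a.0 | 0\{b}) :: -a-> s1, -b-> s2, -b-> s3, -b-> s4
  s1 = b.(0 + 0) | (0 | 0\{b}) :: -b-> s5
  s2 = (0 + 0) | (a.0 | 0\{b}) :: -a-> s5
  s3 = a.0 | b.(0 + 0) :: -a-> s6, -b-> s7
  s4 = b.a.0 | (0 + 0) :: -b-> s7
  s5 = (0 + 0) | (0 | 0\{b}) :: ∅
  s6 = 0 | b.(0 + 0) :: -b-> s8
  s7 = a.0 | (0 + 0) :: -a-> s8
  s8 = 0 | (0 + 0) :: ∅
Q's transition system — 9 states:
  t0 = b.b.0 | b.(0 + 0) + b.(0 + 0) | (a.0 | 0\{b}) :: -a-> t1, -b-> t2, -b-> t3, -b-> t4
  t1 = b.(0 + 0) | (0 | 0\{b}) :: -b-> t5
  t2 = (0 + 0) | (a.0 | 0\{b}) :: -a-> t5
  t3 = b.0 | b.(0 + 0) :: -b-> t6, -b-> t7
  t4 = b.b.0 | (0 + 0) :: -b-> t7
  t5 = (0 + 0) | (0 | 0\{b}) :: ∅
  t6 = 0 | b.(0 + 0) :: -b-> t8
  t7 = b.0 | (0 + 0) :: -b-> t8
  t8 = 0 | (0 + 0) :: ∅
Run σ = ⟨bba⟩ on P: start {s0}
  [1] b ⇒ {s2, s3, s4}
  [2] b ⇒ {s7}
  [3] a ⇒ {s8}
  P completes σ.
Run σ = ⟨bba⟩ on Q: start {t0}
  [1] b ⇒ {t2, t3, t4}
  [2] b ⇒ {t6, t7}
  [3] a ⇒ no successor for Q

NO — witness ⟨bba⟩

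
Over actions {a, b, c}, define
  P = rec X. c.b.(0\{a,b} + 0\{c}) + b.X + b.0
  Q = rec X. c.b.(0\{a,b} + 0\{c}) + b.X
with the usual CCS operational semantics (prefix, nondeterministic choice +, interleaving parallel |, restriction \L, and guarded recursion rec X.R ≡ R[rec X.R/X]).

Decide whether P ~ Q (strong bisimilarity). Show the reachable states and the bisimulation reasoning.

P's transition system — 4 states:
  m0 = rec X. c.b.(0\{a,b} + 0\{c}) + b.X + b.0 has moves -b-> m0, -b-> m1, -c-> m2
  m1 = 0 has moves deadlocked
  m2 = b.(0\{a,b} + 0\{c}) has moves -b-> m3
  m3 = 0\{a,b} + 0\{c} has moves deadlocked
Q's transition system — 3 states:
  n0 = rec X. c.b.(0\{a,b} + 0\{c}) + b.X has moves -b-> n0, -c-> n1
  n1 = b.(0\{a,b} + 0\{c}) has moves -b-> n2
  n2 = 0\{a,b} + 0\{c} has moves deadlocked
Bisimilarity quotient blocks:
  B0 = {m0}
  B1 = {m2, n1}
  B2 = {m1, m3, n2}
  B3 = {n0}
m0 ∈ B0, n0 ∈ B3 → different blocks

P ≁ Q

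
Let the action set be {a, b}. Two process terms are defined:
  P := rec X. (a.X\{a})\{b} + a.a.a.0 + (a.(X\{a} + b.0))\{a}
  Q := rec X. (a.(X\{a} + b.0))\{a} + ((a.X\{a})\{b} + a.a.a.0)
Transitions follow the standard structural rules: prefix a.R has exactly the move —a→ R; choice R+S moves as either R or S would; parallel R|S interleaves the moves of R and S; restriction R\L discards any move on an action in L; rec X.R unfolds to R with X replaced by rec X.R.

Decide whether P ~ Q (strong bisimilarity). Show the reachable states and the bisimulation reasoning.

YES

LTS(P): 5 reachable states
  u0 = rec X. (a.X\{a})\{b} + a.a.a.0 + (a.(X\{a} + b.0))\{a} → —a→ u1, —a→ u2
  u1 = (rec X. (a.X\{a})\{b} + a.a.a.0 + (a.(X\{a} + b.0))\{a})\{a}\{b} → stopped
  u2 = a.a.0 → —a→ u3
  u3 = a.0 → —a→ u4
  u4 = 0 → stopped
LTS(Q): 5 reachable states
  v0 = rec X. (a.(X\{a} + b.0))\{a} + ((a.X\{a})\{b} + a.a.a.0) → —a→ v1, —a→ v2
  v1 = (rec X. (a.(X\{a} + b.0))\{a} + ((a.X\{a})\{b} + a.a.a.0))\{a}\{b} → stopped
  v2 = a.a.0 → —a→ v3
  v3 = a.0 → —a→ v4
  v4 = 0 → stopped
Partition-refinement fixed point:
  B0 = {u0, v0}
  B1 = {u2, v2}
  B2 = {u3, v3}
  B3 = {u1, u4, v1, v4}
u0 ∈ B0, v0 ∈ B0 → same block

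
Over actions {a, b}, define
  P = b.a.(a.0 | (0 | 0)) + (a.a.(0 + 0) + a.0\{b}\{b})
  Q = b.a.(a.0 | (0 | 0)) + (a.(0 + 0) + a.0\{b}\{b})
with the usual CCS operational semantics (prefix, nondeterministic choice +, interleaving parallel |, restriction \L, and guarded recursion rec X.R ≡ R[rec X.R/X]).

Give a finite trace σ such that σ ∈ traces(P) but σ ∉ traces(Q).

aa

P's transition system — 7 states:
  m0 = b.a.(a.0 | (0 | 0)) + (a.a.(0 + 0) + a.0\{b}\{b}) → ··a··> m1, ··a··> m2, ··b··> m3
  m1 = 0\{b}\{b} → ∅
  m2 = a.(0 + 0) → ··a··> m4
  m3 = a.(a.0 | (0 | 0)) → ··a··> m5
  m4 = 0 + 0 → ∅
  m5 = a.0 | (0 | 0) → ··a··> m6
  m6 = 0 | (0 | 0) → ∅
Q's transition system — 6 states:
  n0 = b.a.(a.0 | (0 | 0)) + (a.(0 + 0) + a.0\{b}\{b}) → ··a··> n1, ··a··> n2, ··b··> n3
  n1 = 0 + 0 → ∅
  n2 = 0\{b}\{b} → ∅
  n3 = a.(a.0 | (0 | 0)) → ··a··> n4
  n4 = a.0 | (0 | 0) → ··a··> n5
  n5 = 0 | (0 | 0) → ∅
Run σ = ⟨aa⟩ on P: start {m0}
  step 1 (a): {m1, m2}
  step 2 (a): {m4}
  ✓ P
Run σ = ⟨aa⟩ on Q: start {n0}
  step 1 (a): {n1, n2}
  step 2 (a): ∅ (Q stuck)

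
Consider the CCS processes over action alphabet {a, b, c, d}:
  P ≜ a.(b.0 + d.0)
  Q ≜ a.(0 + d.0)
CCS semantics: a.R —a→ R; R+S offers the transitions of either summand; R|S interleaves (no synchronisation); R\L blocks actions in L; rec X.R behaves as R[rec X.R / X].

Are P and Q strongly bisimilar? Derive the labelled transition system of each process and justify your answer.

P ≁ Q

Reachable graph of P (3 states):
  m0 = a.(b.0 + d.0) | -a-> m1
  m1 = b.0 + d.0 | -b-> m2, -d-> m2
  m2 = 0 | stopped
Reachable graph of Q (3 states):
  n0 = a.(0 + d.0) | -a-> n1
  n1 = 0 + d.0 | -d-> n2
  n2 = 0 | stopped
Partition-refinement fixed point:
  B0 = {m0}
  B1 = {m1}
  B2 = {m2, n2}
  B3 = {n0}
  B4 = {n1}
m0 ∈ B0, n0 ∈ B3 → different blocks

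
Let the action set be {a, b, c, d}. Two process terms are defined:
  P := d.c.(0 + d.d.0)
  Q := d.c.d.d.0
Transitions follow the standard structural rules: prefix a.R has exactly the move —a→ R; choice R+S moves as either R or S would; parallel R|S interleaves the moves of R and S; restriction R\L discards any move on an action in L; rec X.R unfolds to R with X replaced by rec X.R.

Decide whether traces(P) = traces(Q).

P's transition system — 5 states:
  m0 = d.c.(0 + d.d.0) has moves =d=> m1
  m1 = c.(0 + d.d.0) has moves =c=> m2
  m2 = 0 + d.d.0 has moves =d=> m3
  m3 = d.0 has moves =d=> m4
  m4 = 0 has moves stopped
Q's transition system — 5 states:
  n0 = d.c.d.d.0 has moves =d=> n1
  n1 = c.d.d.0 has moves =c=> n2
  n2 = d.d.0 has moves =d=> n3
  n3 = d.0 has moves =d=> n4
  n4 = 0 has moves stopped
Partition-refinement fixed point:
  B0 = {m0, n0}
  B1 = {m1, n1}
  B2 = {m2, n2}
  B3 = {m3, n3}
  B4 = {m4, n4}
m0 ∈ B0, n0 ∈ B0 → same block
Bisimilar ⇒ trace-equivalent.

trace-equivalent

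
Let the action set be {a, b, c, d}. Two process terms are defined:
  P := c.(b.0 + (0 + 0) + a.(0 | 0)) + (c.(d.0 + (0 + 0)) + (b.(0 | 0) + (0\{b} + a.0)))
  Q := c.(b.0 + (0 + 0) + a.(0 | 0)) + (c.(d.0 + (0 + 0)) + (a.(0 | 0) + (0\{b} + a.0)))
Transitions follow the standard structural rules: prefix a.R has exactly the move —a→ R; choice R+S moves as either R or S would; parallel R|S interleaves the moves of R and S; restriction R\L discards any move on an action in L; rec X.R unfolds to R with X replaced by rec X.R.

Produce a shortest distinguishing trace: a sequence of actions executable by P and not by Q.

P's transition system — 5 states:
  u0 = c.(b.0 + (0 + 0) + a.(0 | 0)) + (c.(d.0 + (0 + 0)) + (b.(0 | 0) + (0\{b} + a.0))) has moves -a-> u1, -b-> u2, -c-> u3, -c-> u4
  u1 = 0 has moves stopped
  u2 = 0 | 0 has moves stopped
  u3 = b.0 + (0 + 0) + a.(0 | 0) has moves -a-> u2, -b-> u1
  u4 = d.0 + (0 + 0) has moves -d-> u1
Q's transition system — 5 states:
  v0 = c.(b.0 + (0 + 0) + a.(0 | 0)) + (c.(d.0 + (0 + 0)) + (a.(0 | 0) + (0\{b} + a.0))) has moves -a-> v1, -a-> v2, -c-> v3, -c-> v4
  v1 = 0 has moves stopped
  v2 = 0 | 0 has moves stopped
  v3 = b.0 + (0 + 0) + a.(0 | 0) has moves -a-> v2, -b-> v1
  v4 = d.0 + (0 + 0) has moves -d-> v1
Trace ⟨b⟩ through P, begin at {u0}:
  step 1 (b): {u2}
  P completes σ.
Trace ⟨b⟩ through Q, begin at {v0}:
  step 1 (b): ∅ (Q stuck)

b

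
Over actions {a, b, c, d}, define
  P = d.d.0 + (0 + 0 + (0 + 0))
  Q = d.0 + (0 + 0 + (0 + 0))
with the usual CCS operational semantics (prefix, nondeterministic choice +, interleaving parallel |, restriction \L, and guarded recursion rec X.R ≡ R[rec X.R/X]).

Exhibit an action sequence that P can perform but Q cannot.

LTS(P): 3 reachable states
  u0 = d.d.0 + (0 + 0 + (0 + 0)) → --d--▸ u1
  u1 = d.0 → --d--▸ u2
  u2 = 0 → stopped
LTS(Q): 2 reachable states
  v0 = d.0 + (0 + 0 + (0 + 0)) → --d--▸ v1
  v1 = 0 → stopped
Trace ⟨dd⟩ through P, begin at {u0}:
  step 1 (d): {u1}
  step 2 (d): {u2}
  — P admits the full trace.
Trace ⟨dd⟩ through Q, begin at {v0}:
  step 1 (d): {v1}
  step 2 (d): no successor for Q

dd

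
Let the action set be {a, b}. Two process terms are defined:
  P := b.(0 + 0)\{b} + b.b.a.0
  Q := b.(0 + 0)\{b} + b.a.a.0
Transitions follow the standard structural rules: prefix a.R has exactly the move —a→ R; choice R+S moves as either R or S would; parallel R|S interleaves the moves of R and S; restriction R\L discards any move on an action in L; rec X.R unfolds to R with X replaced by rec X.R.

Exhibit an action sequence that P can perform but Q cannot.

bb

Reachable graph of P (5 states):
  u0 = b.(0 + 0)\{b} + b.b.a.0 | -b-> u1, -b-> u2
  u1 = (0 + 0)\{b} | ·
  u2 = b.a.0 | -b-> u3
  u3 = a.0 | -a-> u4
  u4 = 0 | ·
Reachable graph of Q (5 states):
  v0 = b.(0 + 0)\{b} + b.a.a.0 | -b-> v1, -b-> v2
  v1 = (0 + 0)\{b} | ·
  v2 = a.a.0 | -a-> v3
  v3 = a.0 | -a-> v4
  v4 = 0 | ·
Trace ⟨bb⟩ through P, begin at {u0}:
  after b @ step 1: {u1, u2}
  after b @ step 2: {u3}
  ✓ P
Trace ⟨bb⟩ through Q, begin at {v0}:
  after b @ step 1: {v1, v2}
  after b @ step 2: no successor for Q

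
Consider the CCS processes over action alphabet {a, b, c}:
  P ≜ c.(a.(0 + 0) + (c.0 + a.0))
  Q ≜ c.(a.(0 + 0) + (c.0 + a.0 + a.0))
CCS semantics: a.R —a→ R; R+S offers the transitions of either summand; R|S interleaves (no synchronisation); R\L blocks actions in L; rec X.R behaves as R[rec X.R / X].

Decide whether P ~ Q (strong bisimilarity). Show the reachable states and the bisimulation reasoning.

P ~ Q

LTS(P): 4 reachable states
  u0 = c.(a.(0 + 0) + (c.0 + a.0)) → -c-> u1
  u1 = a.(0 + 0) + (c.0 + a.0) → -a-> u2, -a-> u3, -c-> u2
  u2 = 0 → ·
  u3 = 0 + 0 → ·
LTS(Q): 4 reachable states
  v0 = c.(a.(0 + 0) + (c.0 + a.0 + a.0)) → -c-> v1
  v1 = a.(0 + 0) + (c.0 + a.0 + a.0) → -a-> v2, -a-> v3, -c-> v2
  v2 = 0 → ·
  v3 = 0 + 0 → ·
Partition-refinement fixed point:
  B0 = {u0, v0}
  B1 = {u1, v1}
  B2 = {u2, u3, v2, v3}
u0 ∈ B0, v0 ∈ B0 → same block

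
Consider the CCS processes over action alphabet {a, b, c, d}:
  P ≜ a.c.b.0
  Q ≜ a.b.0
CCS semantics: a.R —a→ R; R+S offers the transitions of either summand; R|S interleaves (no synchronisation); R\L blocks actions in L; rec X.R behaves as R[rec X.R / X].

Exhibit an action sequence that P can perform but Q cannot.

Reachable graph of P (4 states):
  p0 = a.c.b.0 ⊢ ··a··> p1
  p1 = c.b.0 ⊢ ··c··> p2
  p2 = b.0 ⊢ ··b··> p3
  p3 = 0 ⊢ stopped
Reachable graph of Q (3 states):
  q0 = a.b.0 ⊢ ··a··> q1
  q1 = b.0 ⊢ ··b··> q2
  q2 = 0 ⊢ stopped
Executing ac from P (initial set {p0}):
  after a @ step 1: {p1}
  after c @ step 2: {p2}
  P completes σ.
Executing ac from Q (initial set {q0}):
  after a @ step 1: {q1}
  after c @ step 2: ∅ (Q stuck)

ac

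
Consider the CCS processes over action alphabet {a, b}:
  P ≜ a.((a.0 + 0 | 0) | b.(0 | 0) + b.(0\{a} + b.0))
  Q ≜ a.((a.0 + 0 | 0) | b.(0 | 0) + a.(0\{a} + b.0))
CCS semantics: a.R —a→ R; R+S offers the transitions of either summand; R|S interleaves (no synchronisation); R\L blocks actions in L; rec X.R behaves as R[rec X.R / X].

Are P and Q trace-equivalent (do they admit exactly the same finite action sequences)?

P's transition system — 7 states:
  m0 = a.((a.0 + 0 | 0) | b.(0 | 0) + b.(0\{a} + b.0)) | ··a··> m1
  m1 = (a.0 + 0 | 0) | b.(0 | 0) + b.(0\{a} + b.0) | ··a··> m2, ··b··> m3, ··b··> m4
  m2 = 0 | b.(0 | 0) | ··b··> m5
  m3 = (a.0 + 0 | 0) | (0 | 0) | ··a··> m5
  m4 = 0\{a} + b.0 | ··b··> m6
  m5 = 0 | (0 | 0) | stopped
  m6 = 0 | stopped
Q's transition system — 7 states:
  n0 = a.((a.0 + 0 | 0) | b.(0 | 0) + a.(0\{a} + b.0)) | ··a··> n1
  n1 = (a.0 + 0 | 0) | b.(0 | 0) + a.(0\{a} + b.0) | ··a··> n2, ··a··> n3, ··b··> n4
  n2 = 0 | b.(0 | 0) | ··b··> n5
  n3 = 0\{a} + b.0 | ··b··> n6
  n4 = (a.0 + 0 | 0) | (0 | 0) | ··a··> n5
  n5 = 0 | (0 | 0) | stopped
  n6 = 0 | stopped
Run σ = ⟨abb⟩ on P: start {m0}
  after a @ step 1: {m1}
  after b @ step 2: {m3, m4}
  after b @ step 3: {m6}
  — P admits the full trace.
Run σ = ⟨abb⟩ on Q: start {n0}
  after a @ step 1: {n1}
  after b @ step 2: {n4}
  after b @ step 3: ∅  — Q cannot continue

trace-distinct — witness ⟨abb⟩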